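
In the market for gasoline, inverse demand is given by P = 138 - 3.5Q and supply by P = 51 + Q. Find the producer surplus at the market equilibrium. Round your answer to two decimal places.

186.89

Equilibrium: 138 - 3.5Q = 51 + Q, so Q* = 19.3333 and P* = 70.3333.
PS is the area between P* and the supply curve from 0 to Q*: (1/2)(19.3333)(19.3333) = 186.8889.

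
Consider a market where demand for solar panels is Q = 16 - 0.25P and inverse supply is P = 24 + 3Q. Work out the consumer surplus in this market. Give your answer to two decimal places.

Rewriting demand in inverse form: P = 64 - 4Q.
Equilibrium: 64 - 4Q = 24 + 3Q, so Q* = 5.7143 and P* = 41.1429.
Consumer surplus is the triangle under demand above P*: (1/2)(5.7143)(64 - 41.1429) = (1/2)(5.7143)(22.8571) = 65.3061.

65.31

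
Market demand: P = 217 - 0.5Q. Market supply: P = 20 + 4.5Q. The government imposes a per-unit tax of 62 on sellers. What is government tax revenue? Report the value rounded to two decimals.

Pre-tax equilibrium: 217 - 0.5Q = 20 + 4.5Q gives Q* = 39.4, P* = 197.3.
With the tax, sellers need 62 more per unit: 217 - 0.5Q = 20 + 4.5Q + 62, so Q_t = 27. Buyers pay P_b = 203.5; sellers receive P_s = P_b - 62 = 141.5.
Tax revenue = t x Q_t = 62 x 27 = 1674.

1674.00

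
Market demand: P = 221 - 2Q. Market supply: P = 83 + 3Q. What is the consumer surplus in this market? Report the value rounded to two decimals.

761.76

Setting demand equal to supply, 138 = 5Q, so Q* = 27.6 and P* = 165.8.
The demand choke price is 221, so CS = (1/2)(Q*)(221 - P*) = (1/2)(27.6)(55.2) = 761.76.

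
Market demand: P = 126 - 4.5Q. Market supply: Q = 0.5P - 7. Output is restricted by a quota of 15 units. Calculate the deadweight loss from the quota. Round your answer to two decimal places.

16.17

Rewriting supply in inverse form: P = 14 + 2Q.
Unrestricted equilibrium: Q* = (126 - 14)/(4.5 + 2) = 17.2308.
At Q = 15 the demand price is 126 - 4.5(15) = 58.5 and the supply price is 14 + 2(15) = 44.
Deadweight loss is the triangle between the curves from 15 to 17.2308: (1/2)(58.5 - 44)(17.2308 - 15) = 16.1731.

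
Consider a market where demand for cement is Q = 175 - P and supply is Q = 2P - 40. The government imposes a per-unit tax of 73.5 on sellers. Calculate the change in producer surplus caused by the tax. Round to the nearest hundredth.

Rewriting demand in inverse form: P = 175 - Q.
Rewriting supply in inverse form: P = 20 + 0.5Q.
Without the tax, 175 - Q = 20 + 0.5Q so Q* = 103.3333 and P* = 71.6667.
A tax on sellers shifts supply up by 73.5: 175 - Q = 20 + 0.5Q + 73.5, so Q_t = 54.3333. Buyers pay P_b = 120.6667; sellers receive P_s = P_b - 73.5 = 47.1667.
Producers lose the trapezoid between P_s and P* out to Q_t plus the triangle from Q_t to Q*: change in PS = 738.0278 - 2669.4444 = -1931.4167.

-1931.42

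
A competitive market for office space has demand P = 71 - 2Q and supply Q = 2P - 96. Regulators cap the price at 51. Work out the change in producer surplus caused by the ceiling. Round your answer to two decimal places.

Rewriting supply in inverse form: P = 48 + 0.5Q.
Without the control, 71 - 2Q = 48 + 0.5Q so Q* = 9.2 and P* = 52.6.
At the ceiling price 51, quantity supplied is (51 - 48)/0.5 = 6; supply is the short side, so Q = 6 trades at P = 51.
PS goes from (1/2)(9.2)(4.6) = 21.16 to 9 (computed as (51 - 48)(6) - (1/2)(0.5)(6)^2), a change of -12.16.

-12.16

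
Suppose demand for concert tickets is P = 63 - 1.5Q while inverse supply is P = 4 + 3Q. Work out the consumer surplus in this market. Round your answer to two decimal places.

128.93

Equilibrium: 63 - 1.5Q = 4 + 3Q, so Q* = 13.1111 and P* = 43.3333.
CS is the area between the demand curve and P* from 0 to Q*: (1/2)(13.1111)(19.6667) = 128.9259.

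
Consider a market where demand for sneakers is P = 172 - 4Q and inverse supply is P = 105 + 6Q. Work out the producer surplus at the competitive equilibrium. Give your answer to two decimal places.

Set 172 - 4Q = 105 + 6Q, which gives 67 = 10Q, so Q* = 6.7 and P* = 172 - 4(6.7) = 145.2.
The supply curve's price intercept is 105, so PS = (1/2)(Q*)(P* - 105) = (1/2)(6.7)(40.2) = 134.67.

134.67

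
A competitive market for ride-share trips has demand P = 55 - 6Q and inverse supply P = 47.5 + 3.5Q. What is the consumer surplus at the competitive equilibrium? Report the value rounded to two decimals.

1.87

Equilibrium: 55 - 6Q = 47.5 + 3.5Q, so Q* = 0.7895 and P* = 50.2632.
CS is the area between the demand curve and P* from 0 to Q*: (1/2)(0.7895)(4.7368) = 1.8698.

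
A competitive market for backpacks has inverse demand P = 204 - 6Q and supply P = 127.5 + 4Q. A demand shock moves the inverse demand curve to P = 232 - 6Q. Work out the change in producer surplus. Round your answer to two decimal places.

Initial equilibrium: Q_0 = 7.65, P_0 = 158.1; CS_0 = (1/2)(7.65)(45.9) = 175.5675, PS_0 = (1/2)(7.65)(30.6) = 117.045.
New equilibrium: 232 - 6Q = 127.5 + 4Q gives Q_1 = 10.45, P_1 = 169.3; CS_1 = 327.6075, PS_1 = 218.405.
Change in producer surplus = 218.405 - 117.045 = 101.36.

101.36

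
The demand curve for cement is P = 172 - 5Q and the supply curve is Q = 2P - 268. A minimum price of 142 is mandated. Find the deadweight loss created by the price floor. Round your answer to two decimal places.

Rewriting supply in inverse form: P = 134 + 0.5Q.
Free-market equilibrium: 172 - 5Q = 134 + 0.5Q gives Q* = 6.9091, P* = 137.4545.
At the floor price 142, quantity demanded is (172 - 142)/5 = 6; demand is the short side, so Q = 6 trades at P = 142.
The lost-trades triangle has base Q* - 6 = 0.9091 and height equal to the gap between the curves at Q = 6, which is 142 - 137 = 5. DWL = (1/2)(0.9091)(5) = 2.2727.

2.27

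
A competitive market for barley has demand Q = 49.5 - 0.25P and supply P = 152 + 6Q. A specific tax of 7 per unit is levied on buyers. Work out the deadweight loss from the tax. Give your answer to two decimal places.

2.45

Rewriting demand in inverse form: P = 198 - 4Q.
Pre-tax equilibrium: 198 - 4Q = 152 + 6Q gives Q* = 4.6, P* = 179.6.
A tax on buyers shifts demand down by 7: (198 - 7) - 4Q = 152 + 6Q, so Q_t = 3.9. Buyers pay P_b = 182.4; sellers receive P_s = P_b - 7 = 175.4.
Deadweight loss is the triangle between the curves from Q_t to Q*: (1/2)(4.6 - 3.9)(7) = 2.45.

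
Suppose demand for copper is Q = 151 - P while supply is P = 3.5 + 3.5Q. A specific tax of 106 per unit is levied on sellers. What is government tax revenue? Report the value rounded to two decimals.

977.56

Rewriting demand in inverse form: P = 151 - Q.
Pre-tax equilibrium: 151 - Q = 3.5 + 3.5Q gives Q* = 32.7778, P* = 118.2222.
With the tax, sellers need 106 more per unit: 151 - Q = 3.5 + 3.5Q + 106, so Q_t = 9.2222. Buyers pay P_b = 141.7778; sellers receive P_s = P_b - 106 = 35.7778.
Revenue is the tax times quantity traded: 106 x 9.2222 = 977.5556.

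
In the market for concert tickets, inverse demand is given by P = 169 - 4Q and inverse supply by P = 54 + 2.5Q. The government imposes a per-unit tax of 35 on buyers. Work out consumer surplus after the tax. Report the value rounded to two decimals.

302.96

Without the tax, 169 - 4Q = 54 + 2.5Q so Q* = 17.6923 and P* = 98.2308.
A tax on buyers shifts demand down by 35: (169 - 35) - 4Q = 54 + 2.5Q, so Q_t = 12.3077. Buyers pay P_b = 119.7692; sellers receive P_s = P_b - 35 = 84.7692.
CS = (1/2)(Q_t)(169 - P_b) = (1/2)(12.3077)(49.2308) = 302.9586.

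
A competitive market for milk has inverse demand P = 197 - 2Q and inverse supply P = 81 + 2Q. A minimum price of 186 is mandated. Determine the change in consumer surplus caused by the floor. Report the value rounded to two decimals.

-810.75

Free-market equilibrium: 197 - 2Q = 81 + 2Q gives Q* = 29, P* = 139.
At the floor price 186, quantity demanded is (197 - 186)/2 = 5.5; demand is the short side, so Q = 5.5 trades at P = 186.
CS goes from (1/2)(29)(58) = 841 to 30.25 (computed as (197 - 186)(5.5) - (1/2)(2)(5.5)^2), a change of -810.75.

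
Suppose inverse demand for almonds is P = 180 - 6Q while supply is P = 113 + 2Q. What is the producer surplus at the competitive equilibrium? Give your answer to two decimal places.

Set 180 - 6Q = 113 + 2Q, which gives 67 = 8Q, so Q* = 8.375 and P* = 180 - 6(8.375) = 129.75.
PS is the area between P* and the supply curve from 0 to Q*: (1/2)(8.375)(16.75) = 70.1406.

70.14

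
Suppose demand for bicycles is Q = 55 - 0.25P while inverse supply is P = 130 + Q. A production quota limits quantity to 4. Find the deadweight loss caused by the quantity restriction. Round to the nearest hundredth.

Rewriting demand in inverse form: P = 220 - 4Q.
Unrestricted equilibrium: Q* = (220 - 130)/(4 + 1) = 18.
At Q = 4 the demand price is 220 - 4(4) = 204 and the supply price is 130 + (4) = 134.
Deadweight loss is the triangle between the curves from 4 to 18: (1/2)(204 - 134)(18 - 4) = 490.

490.00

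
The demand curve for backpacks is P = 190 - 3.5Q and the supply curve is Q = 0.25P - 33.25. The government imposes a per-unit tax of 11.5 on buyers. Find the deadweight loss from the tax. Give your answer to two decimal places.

Rewriting supply in inverse form: P = 133 + 4Q.
Pre-tax equilibrium: 190 - 3.5Q = 133 + 4Q gives Q* = 7.6, P* = 163.4.
A tax on buyers shifts demand down by 11.5: (190 - 11.5) - 3.5Q = 133 + 4Q, so Q_t = 6.0667. Buyers pay P_b = 168.7667; sellers receive P_s = P_b - 11.5 = 157.2667.
Deadweight loss is the triangle between the curves from Q_t to Q*: (1/2)(7.6 - 6.0667)(11.5) = 8.8167.

8.82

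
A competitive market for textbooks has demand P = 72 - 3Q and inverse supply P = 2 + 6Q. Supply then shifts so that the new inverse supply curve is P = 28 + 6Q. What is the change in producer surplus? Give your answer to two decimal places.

-109.78

Initial equilibrium: Q_0 = 7.7778, P_0 = 48.6667; CS_0 = (1/2)(7.7778)(23.3333) = 90.7407, PS_0 = (1/2)(7.7778)(46.6667) = 181.4815.
New equilibrium: 72 - 3Q = 28 + 6Q gives Q_1 = 4.8889, P_1 = 57.3333; CS_1 = 35.8519, PS_1 = 71.7037.
Change in producer surplus = 71.7037 - 181.4815 = -109.7778.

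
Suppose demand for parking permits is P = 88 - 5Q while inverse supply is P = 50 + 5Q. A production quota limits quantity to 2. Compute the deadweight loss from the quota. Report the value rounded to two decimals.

16.20

Unrestricted equilibrium: Q* = (88 - 50)/(5 + 5) = 3.8.
At Q = 2 the demand price is 88 - 5(2) = 78 and the supply price is 50 + 5(2) = 60.
DWL = (1/2)(gap between curves at 2) x (Q* - 2) = (1/2)(18)(1.8) = 16.2.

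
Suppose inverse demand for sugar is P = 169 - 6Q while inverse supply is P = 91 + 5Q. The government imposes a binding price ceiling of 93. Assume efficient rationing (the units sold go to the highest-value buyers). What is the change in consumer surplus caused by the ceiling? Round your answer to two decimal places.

-120.92

Free-market equilibrium: 169 - 6Q = 91 + 5Q gives Q* = 7.0909, P* = 126.4545.
At P = 93, sellers supply (93 - 91)/5 = 0.4 while buyers want more, so the quantity traded is 0.4 at price 93.
CS goes from (1/2)(7.0909)(42.5455) = 150.843 to 29.92 (computed as (169 - 93)(0.4) - (1/2)(6)(0.4)^2), a change of -120.923.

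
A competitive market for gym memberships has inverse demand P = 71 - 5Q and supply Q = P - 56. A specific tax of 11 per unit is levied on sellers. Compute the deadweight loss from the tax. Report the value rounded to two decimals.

10.08

Rewriting supply in inverse form: P = 56 + Q.
Without the tax, 71 - 5Q = 56 + Q so Q* = 2.5 and P* = 58.5.
With the tax, sellers need 11 more per unit: 71 - 5Q = 56 + Q + 11, so Q_t = 0.6667. Buyers pay P_b = 67.6667; sellers receive P_s = P_b - 11 = 56.6667.
Deadweight loss is the triangle between the curves from Q_t to Q*: (1/2)(2.5 - 0.6667)(11) = 10.0833.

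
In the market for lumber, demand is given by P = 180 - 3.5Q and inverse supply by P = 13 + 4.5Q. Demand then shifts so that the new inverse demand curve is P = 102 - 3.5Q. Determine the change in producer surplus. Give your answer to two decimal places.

Initial equilibrium: Q_0 = 20.875, P_0 = 106.9375; CS_0 = (1/2)(20.875)(73.0625) = 762.5898, PS_0 = (1/2)(20.875)(93.9375) = 980.4727.
New equilibrium: 102 - 3.5Q = 13 + 4.5Q gives Q_1 = 11.125, P_1 = 63.0625; CS_1 = 216.5898, PS_1 = 278.4727.
Change in producer surplus = 278.4727 - 980.4727 = -702.

-702.00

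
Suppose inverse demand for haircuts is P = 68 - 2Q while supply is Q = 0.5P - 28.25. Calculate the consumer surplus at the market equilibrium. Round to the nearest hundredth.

8.27

Rewriting supply in inverse form: P = 56.5 + 2Q.
Setting demand equal to supply, 11.5 = 4Q, so Q* = 2.875 and P* = 62.25.
CS is the area between the demand curve and P* from 0 to Q*: (1/2)(2.875)(5.75) = 8.2656.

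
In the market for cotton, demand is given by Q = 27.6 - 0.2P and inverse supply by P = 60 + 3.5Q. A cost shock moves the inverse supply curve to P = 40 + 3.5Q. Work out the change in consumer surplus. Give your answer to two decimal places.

121.80

Rewriting demand in inverse form: P = 138 - 5Q.
Initial equilibrium: Q_0 = 9.1765, P_0 = 92.1176; CS_0 = (1/2)(9.1765)(45.8824) = 210.519, PS_0 = (1/2)(9.1765)(32.1176) = 147.3633.
New equilibrium: 138 - 5Q = 40 + 3.5Q gives Q_1 = 11.5294, P_1 = 80.3529; CS_1 = 332.3183, PS_1 = 232.6228.
Change in consumer surplus = 332.3183 - 210.519 = 121.7993.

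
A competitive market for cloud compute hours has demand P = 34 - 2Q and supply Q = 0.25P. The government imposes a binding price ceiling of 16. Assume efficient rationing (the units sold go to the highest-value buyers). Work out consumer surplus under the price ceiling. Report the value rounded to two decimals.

Rewriting supply in inverse form: P = 4Q.
Free-market equilibrium: 34 - 2Q = 4Q gives Q* = 5.6667, P* = 22.6667.
At the ceiling price 16, quantity supplied is (16 - 0)/4 = 4; supply is the short side, so Q = 4 trades at P = 16.
The demand price at Q = 4 is 26. CS is the trapezoid between demand and 16 over [0, 4]: (1/2)[(34 - 16) + (26 - 16)](4) = 56.

56.00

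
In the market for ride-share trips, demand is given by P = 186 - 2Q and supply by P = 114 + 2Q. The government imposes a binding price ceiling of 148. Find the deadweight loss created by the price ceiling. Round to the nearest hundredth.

Without the control, 186 - 2Q = 114 + 2Q so Q* = 18 and P* = 150.
At P = 148, sellers supply (148 - 114)/2 = 17 while buyers want more, so the quantity traded is 17 at price 148.
At Q = 17 the demand price is 152 and the supply price is 148. Deadweight loss is the triangle between the curves from 17 to 18: (1/2)(152 - 148)(18 - 17) = 2.

2.00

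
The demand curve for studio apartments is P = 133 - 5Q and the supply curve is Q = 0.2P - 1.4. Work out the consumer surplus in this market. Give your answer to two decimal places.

Rewriting supply in inverse form: P = 7 + 5Q.
Setting demand equal to supply, 126 = 10Q, so Q* = 12.6 and P* = 70.
Consumer surplus is the triangle under demand above P*: (1/2)(12.6)(133 - 70) = (1/2)(12.6)(63) = 396.9.

396.90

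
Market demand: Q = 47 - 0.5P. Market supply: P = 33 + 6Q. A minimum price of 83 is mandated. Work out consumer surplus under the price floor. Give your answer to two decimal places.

30.25

Rewriting demand in inverse form: P = 94 - 2Q.
Free-market equilibrium: 94 - 2Q = 33 + 6Q gives Q* = 7.625, P* = 78.75.
At the floor price 83, quantity demanded is (94 - 83)/2 = 5.5; demand is the short side, so Q = 5.5 trades at P = 83.
CS is the triangle under demand above 83: (1/2)(5.5)(94 - 83) = 30.25.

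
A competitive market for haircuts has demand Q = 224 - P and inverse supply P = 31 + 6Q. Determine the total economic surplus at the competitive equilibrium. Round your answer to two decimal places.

Rewriting demand in inverse form: P = 224 - Q.
Set 224 - Q = 31 + 6Q, which gives 193 = 7Q, so Q* = 27.5714 and P* = 224 - (27.5714) = 196.4286.
CS = (1/2)(27.5714)(27.5714) = 380.0918 and PS = (1/2)(27.5714)(165.4286) = 2280.551, so total surplus = 2660.6429.

2660.64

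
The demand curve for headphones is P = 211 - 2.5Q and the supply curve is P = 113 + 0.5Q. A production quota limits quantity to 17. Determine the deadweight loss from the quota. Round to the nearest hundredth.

368.17

Unrestricted equilibrium: Q* = (211 - 113)/(2.5 + 0.5) = 32.6667.
At Q = 17 the demand price is 211 - 2.5(17) = 168.5 and the supply price is 113 + 0.5(17) = 121.5.
DWL = (1/2)(gap between curves at 17) x (Q* - 17) = (1/2)(47)(15.6667) = 368.1667.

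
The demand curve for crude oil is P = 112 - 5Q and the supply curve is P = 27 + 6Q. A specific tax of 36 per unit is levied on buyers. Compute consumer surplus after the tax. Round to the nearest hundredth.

49.61

Pre-tax equilibrium: 112 - 5Q = 27 + 6Q gives Q* = 7.7273, P* = 73.3636.
A tax on buyers shifts demand down by 36: (112 - 36) - 5Q = 27 + 6Q, so Q_t = 4.4545. Buyers pay P_b = 89.7273; sellers receive P_s = P_b - 36 = 53.7273.
CS = (1/2)(Q_t)(112 - P_b) = (1/2)(4.4545)(22.2727) = 49.6074.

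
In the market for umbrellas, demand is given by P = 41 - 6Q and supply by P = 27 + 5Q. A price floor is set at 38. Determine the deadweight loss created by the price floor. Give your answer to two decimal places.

Free-market equilibrium: 41 - 6Q = 27 + 5Q gives Q* = 1.2727, P* = 33.3636.
At P = 38, buyers demand (41 - 38)/6 = 0.5 while sellers would supply more, so the quantity traded is 0.5 at price 38.
At Q = 0.5 the demand price is 38 and the supply price is 29.5. Deadweight loss is the triangle between the curves from 0.5 to 1.2727: (1/2)(38 - 29.5)(1.2727 - 0.5) = 3.2841.

3.28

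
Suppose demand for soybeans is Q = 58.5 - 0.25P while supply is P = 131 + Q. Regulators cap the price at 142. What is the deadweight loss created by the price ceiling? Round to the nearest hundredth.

Rewriting demand in inverse form: P = 234 - 4Q.
Without the control, 234 - 4Q = 131 + Q so Q* = 20.6 and P* = 151.6.
At the ceiling price 142, quantity supplied is (142 - 131)/1 = 11; supply is the short side, so Q = 11 trades at P = 142.
At Q = 11 the demand price is 190 and the supply price is 142. Deadweight loss is the triangle between the curves from 11 to 20.6: (1/2)(190 - 142)(20.6 - 11) = 230.4.

230.40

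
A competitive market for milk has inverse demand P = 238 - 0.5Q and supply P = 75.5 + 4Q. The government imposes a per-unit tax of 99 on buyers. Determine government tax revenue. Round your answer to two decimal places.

1397.00

Pre-tax equilibrium: 238 - 0.5Q = 75.5 + 4Q gives Q* = 36.1111, P* = 219.9444.
A tax on buyers shifts demand down by 99: (238 - 99) - 0.5Q = 75.5 + 4Q, so Q_t = 14.1111. Buyers pay P_b = 230.9444; sellers receive P_s = P_b - 99 = 131.9444.
Tax revenue = t x Q_t = 99 x 14.1111 = 1397.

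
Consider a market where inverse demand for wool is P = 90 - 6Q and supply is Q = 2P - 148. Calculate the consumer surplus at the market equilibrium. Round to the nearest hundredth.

18.18

Rewriting supply in inverse form: P = 74 + 0.5Q.
Equilibrium: 90 - 6Q = 74 + 0.5Q, so Q* = 2.4615 and P* = 75.2308.
CS is the area between the demand curve and P* from 0 to Q*: (1/2)(2.4615)(14.7692) = 18.1775.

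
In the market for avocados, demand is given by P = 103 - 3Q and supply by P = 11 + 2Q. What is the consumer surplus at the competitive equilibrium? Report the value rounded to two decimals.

507.84

Equilibrium: 103 - 3Q = 11 + 2Q, so Q* = 18.4 and P* = 47.8.
Consumer surplus is the triangle under demand above P*: (1/2)(18.4)(103 - 47.8) = (1/2)(18.4)(55.2) = 507.84.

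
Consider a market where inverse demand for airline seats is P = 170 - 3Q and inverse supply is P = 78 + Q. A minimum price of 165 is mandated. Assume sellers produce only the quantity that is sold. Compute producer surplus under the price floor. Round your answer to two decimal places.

143.61

Free-market equilibrium: 170 - 3Q = 78 + Q gives Q* = 23, P* = 101.
At the floor price 165, quantity demanded is (170 - 165)/3 = 1.6667; demand is the short side, so Q = 1.6667 trades at P = 165.
The supply price at Q = 1.6667 is 79.6667. PS is the trapezoid between 165 and supply over [0, 1.6667]: (1/2)[(165 - 78) + (165 - 79.6667)](1.6667) = 143.6111.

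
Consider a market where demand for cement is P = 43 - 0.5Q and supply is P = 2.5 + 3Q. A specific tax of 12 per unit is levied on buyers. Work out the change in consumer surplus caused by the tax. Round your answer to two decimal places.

-16.90

Pre-tax equilibrium: 43 - 0.5Q = 2.5 + 3Q gives Q* = 11.5714, P* = 37.2143.
A tax on buyers shifts demand down by 12: (43 - 12) - 0.5Q = 2.5 + 3Q, so Q_t = 8.1429. Buyers pay P_b = 38.9286; sellers receive P_s = P_b - 12 = 26.9286.
CS falls from (1/2)(11.5714)(5.7857) = 33.4745 to (1/2)(8.1429)(4.0714) = 16.5765, a change of -16.898.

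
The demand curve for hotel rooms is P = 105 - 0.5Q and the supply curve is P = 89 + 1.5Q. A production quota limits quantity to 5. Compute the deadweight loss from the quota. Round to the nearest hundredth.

Without the quota, 105 - 0.5Q = 89 + 1.5Q gives Q* = 8.
At Q = 5 the demand price is 105 - 0.5(5) = 102.5 and the supply price is 89 + 1.5(5) = 96.5.
DWL = (1/2)(gap between curves at 5) x (Q* - 5) = (1/2)(6)(3) = 9.

9.00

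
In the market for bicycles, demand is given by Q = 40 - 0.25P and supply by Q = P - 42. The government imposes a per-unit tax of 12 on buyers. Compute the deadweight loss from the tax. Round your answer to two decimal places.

14.40

Rewriting demand in inverse form: P = 160 - 4Q.
Rewriting supply in inverse form: P = 42 + Q.
Without the tax, 160 - 4Q = 42 + Q so Q* = 23.6 and P* = 65.6.
With the tax, buyers' net willingness to pay falls by 12: (160 - 12) - 4Q = 42 + Q, so Q_t = 21.2. Buyers pay P_b = 75.2; sellers receive P_s = P_b - 12 = 63.2.
Deadweight loss is the triangle between the curves from Q_t to Q*: (1/2)(23.6 - 21.2)(12) = 14.4.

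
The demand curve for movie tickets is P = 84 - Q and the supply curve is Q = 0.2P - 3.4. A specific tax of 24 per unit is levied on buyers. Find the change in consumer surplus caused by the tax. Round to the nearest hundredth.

-36.67

Rewriting supply in inverse form: P = 17 + 5Q.
Pre-tax equilibrium: 84 - Q = 17 + 5Q gives Q* = 11.1667, P* = 72.8333.
With the tax, buyers' net willingness to pay falls by 24: (84 - 24) - Q = 17 + 5Q, so Q_t = 7.1667. Buyers pay P_b = 76.8333; sellers receive P_s = P_b - 24 = 52.8333.
Consumers lose the trapezoid between P* and P_b out to Q_t plus the triangle from Q_t to Q*: change in CS = 25.6806 - 62.3472 = -36.6667.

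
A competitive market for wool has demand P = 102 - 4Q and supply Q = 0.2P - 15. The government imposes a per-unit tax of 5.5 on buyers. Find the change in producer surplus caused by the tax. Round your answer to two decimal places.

-8.23

Rewriting supply in inverse form: P = 75 + 5Q.
Pre-tax equilibrium: 102 - 4Q = 75 + 5Q gives Q* = 3, P* = 90.
A tax on buyers shifts demand down by 5.5: (102 - 5.5) - 4Q = 75 + 5Q, so Q_t = 2.3889. Buyers pay P_b = 92.4444; sellers receive P_s = P_b - 5.5 = 86.9444.
PS falls from (1/2)(3)(15) = 22.5 to (1/2)(2.3889)(11.9444) = 14.267, a change of -8.233.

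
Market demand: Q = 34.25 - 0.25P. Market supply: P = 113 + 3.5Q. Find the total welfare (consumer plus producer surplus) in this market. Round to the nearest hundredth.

Rewriting demand in inverse form: P = 137 - 4Q.
Set 137 - 4Q = 113 + 3.5Q, which gives 24 = 7.5Q, so Q* = 3.2 and P* = 137 - 4(3.2) = 124.2.
Total surplus is the full triangle between the curves from 0 to Q*: (1/2)(3.2)(137 - 113) = 38.4.

38.40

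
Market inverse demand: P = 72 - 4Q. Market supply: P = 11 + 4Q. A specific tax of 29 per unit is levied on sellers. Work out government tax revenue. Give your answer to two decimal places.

116.00

Pre-tax equilibrium: 72 - 4Q = 11 + 4Q gives Q* = 7.625, P* = 41.5.
With the tax, sellers need 29 more per unit: 72 - 4Q = 11 + 4Q + 29, so Q_t = 4. Buyers pay P_b = 56; sellers receive P_s = P_b - 29 = 27.
Revenue is the tax times quantity traded: 29 x 4 = 116.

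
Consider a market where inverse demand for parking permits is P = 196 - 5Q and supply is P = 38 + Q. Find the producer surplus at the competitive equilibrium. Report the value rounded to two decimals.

346.72

Set 196 - 5Q = 38 + Q, which gives 158 = 6Q, so Q* = 26.3333 and P* = 196 - 5(26.3333) = 64.3333.
PS is the area between P* and the supply curve from 0 to Q*: (1/2)(26.3333)(26.3333) = 346.7222.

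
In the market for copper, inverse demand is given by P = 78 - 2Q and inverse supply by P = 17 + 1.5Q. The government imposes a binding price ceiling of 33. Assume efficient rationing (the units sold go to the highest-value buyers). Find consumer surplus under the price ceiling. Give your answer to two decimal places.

366.22

Free-market equilibrium: 78 - 2Q = 17 + 1.5Q gives Q* = 17.4286, P* = 43.1429.
At the ceiling price 33, quantity supplied is (33 - 17)/1.5 = 10.6667; supply is the short side, so Q = 10.6667 trades at P = 33.
The demand price at Q = 10.6667 is 56.6667. CS is the trapezoid between demand and 33 over [0, 10.6667]: (1/2)[(78 - 33) + (56.6667 - 33)](10.6667) = 366.2222.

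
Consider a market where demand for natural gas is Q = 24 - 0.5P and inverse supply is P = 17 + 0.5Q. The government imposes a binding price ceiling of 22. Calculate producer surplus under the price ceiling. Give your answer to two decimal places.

25.00

Rewriting demand in inverse form: P = 48 - 2Q.
Free-market equilibrium: 48 - 2Q = 17 + 0.5Q gives Q* = 12.4, P* = 23.2.
At P = 22, sellers supply (22 - 17)/0.5 = 10 while buyers want more, so the quantity traded is 10 at price 22.
PS is the triangle above supply below 22: (1/2)(10)(22 - 17) = 25.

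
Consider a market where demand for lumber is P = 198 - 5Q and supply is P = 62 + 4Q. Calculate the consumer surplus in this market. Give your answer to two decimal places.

570.86

Set 198 - 5Q = 62 + 4Q, which gives 136 = 9Q, so Q* = 15.1111 and P* = 198 - 5(15.1111) = 122.4444.
The demand choke price is 198, so CS = (1/2)(Q*)(198 - P*) = (1/2)(15.1111)(75.5556) = 570.8642.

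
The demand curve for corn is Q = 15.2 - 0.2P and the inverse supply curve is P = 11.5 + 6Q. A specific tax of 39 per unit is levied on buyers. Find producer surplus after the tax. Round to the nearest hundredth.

Rewriting demand in inverse form: P = 76 - 5Q.
Without the tax, 76 - 5Q = 11.5 + 6Q so Q* = 5.8636 and P* = 46.6818.
With the tax, buyers' net willingness to pay falls by 39: (76 - 39) - 5Q = 11.5 + 6Q, so Q_t = 2.3182. Buyers pay P_b = 64.4091; sellers receive P_s = P_b - 39 = 25.4091.
Producer surplus is the triangle above supply below P_s: (1/2)(2.3182)(25.4091 - 11.5) = 16.1219.

16.12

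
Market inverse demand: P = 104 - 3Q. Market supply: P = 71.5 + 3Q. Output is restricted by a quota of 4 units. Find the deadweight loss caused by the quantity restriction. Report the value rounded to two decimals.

Without the quota, 104 - 3Q = 71.5 + 3Q gives Q* = 5.4167.
At Q = 4 the demand price is 104 - 3(4) = 92 and the supply price is 71.5 + 3(4) = 83.5.
Deadweight loss is the triangle between the curves from 4 to 5.4167: (1/2)(92 - 83.5)(5.4167 - 4) = 6.0208.

6.02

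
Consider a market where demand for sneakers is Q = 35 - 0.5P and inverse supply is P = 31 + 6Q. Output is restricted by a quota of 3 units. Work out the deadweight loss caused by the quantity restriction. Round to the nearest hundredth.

14.06

Rewriting demand in inverse form: P = 70 - 2Q.
Unrestricted equilibrium: Q* = (70 - 31)/(2 + 6) = 4.875.
At Q = 3 the demand price is 70 - 2(3) = 64 and the supply price is 31 + 6(3) = 49.
Deadweight loss is the triangle between the curves from 3 to 4.875: (1/2)(64 - 49)(4.875 - 3) = 14.0625.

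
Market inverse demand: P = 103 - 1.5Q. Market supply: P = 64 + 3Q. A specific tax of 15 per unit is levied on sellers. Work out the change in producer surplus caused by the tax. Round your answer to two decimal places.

-70.00

Pre-tax equilibrium: 103 - 1.5Q = 64 + 3Q gives Q* = 8.6667, P* = 90.
A tax on sellers shifts supply up by 15: 103 - 1.5Q = 64 + 3Q + 15, so Q_t = 5.3333. Buyers pay P_b = 95; sellers receive P_s = P_b - 15 = 80.
PS falls from (1/2)(8.6667)(26) = 112.6667 to (1/2)(5.3333)(16) = 42.6667, a change of -70.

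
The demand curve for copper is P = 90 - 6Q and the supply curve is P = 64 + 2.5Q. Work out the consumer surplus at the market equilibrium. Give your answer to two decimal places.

28.07

Equilibrium: 90 - 6Q = 64 + 2.5Q, so Q* = 3.0588 and P* = 71.6471.
CS is the area between the demand curve and P* from 0 to Q*: (1/2)(3.0588)(18.3529) = 28.0692.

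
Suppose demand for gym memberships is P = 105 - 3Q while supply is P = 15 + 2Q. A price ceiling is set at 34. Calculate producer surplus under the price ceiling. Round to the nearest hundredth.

90.25

Without the control, 105 - 3Q = 15 + 2Q so Q* = 18 and P* = 51.
At P = 34, sellers supply (34 - 15)/2 = 9.5 while buyers want more, so the quantity traded is 9.5 at price 34.
PS is the triangle above supply below 34: (1/2)(9.5)(34 - 15) = 90.25.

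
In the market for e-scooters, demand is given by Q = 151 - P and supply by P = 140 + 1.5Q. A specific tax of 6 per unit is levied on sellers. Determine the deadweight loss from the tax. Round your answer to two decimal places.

7.20

Rewriting demand in inverse form: P = 151 - Q.
Without the tax, 151 - Q = 140 + 1.5Q so Q* = 4.4 and P* = 146.6.
A tax on sellers shifts supply up by 6: 151 - Q = 140 + 1.5Q + 6, so Q_t = 2. Buyers pay P_b = 149; sellers receive P_s = P_b - 6 = 143.
The welfare triangle lost has base Q* - Q_t = 2.4 and height t = 6, so DWL = (1/2)(2.4)(6) = 7.2.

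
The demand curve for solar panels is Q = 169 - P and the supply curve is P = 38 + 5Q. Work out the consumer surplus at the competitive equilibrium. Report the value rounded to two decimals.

238.35

Rewriting demand in inverse form: P = 169 - Q.
Setting demand equal to supply, 131 = 6Q, so Q* = 21.8333 and P* = 147.1667.
The demand choke price is 169, so CS = (1/2)(Q*)(169 - P*) = (1/2)(21.8333)(21.8333) = 238.3472.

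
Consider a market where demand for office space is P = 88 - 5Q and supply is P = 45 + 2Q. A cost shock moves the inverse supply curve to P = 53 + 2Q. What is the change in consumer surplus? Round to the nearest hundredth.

Initial equilibrium: Q_0 = 6.1429, P_0 = 57.2857; CS_0 = (1/2)(6.1429)(30.7143) = 94.3367, PS_0 = (1/2)(6.1429)(12.2857) = 37.7347.
New equilibrium: 88 - 5Q = 53 + 2Q gives Q_1 = 5, P_1 = 63; CS_1 = 62.5, PS_1 = 25.
Change in consumer surplus = 62.5 - 94.3367 = -31.8367.

-31.84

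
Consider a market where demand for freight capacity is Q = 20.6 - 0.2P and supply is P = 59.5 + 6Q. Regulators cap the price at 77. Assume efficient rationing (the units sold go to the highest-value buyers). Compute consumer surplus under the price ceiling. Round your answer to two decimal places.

54.57

Rewriting demand in inverse form: P = 103 - 5Q.
Without the control, 103 - 5Q = 59.5 + 6Q so Q* = 3.9545 and P* = 83.2273.
At the ceiling price 77, quantity supplied is (77 - 59.5)/6 = 2.9167; supply is the short side, so Q = 2.9167 trades at P = 77.
The demand price at Q = 2.9167 is 88.4167. CS is the trapezoid between demand and 77 over [0, 2.9167]: (1/2)[(103 - 77) + (88.4167 - 77)](2.9167) = 54.566.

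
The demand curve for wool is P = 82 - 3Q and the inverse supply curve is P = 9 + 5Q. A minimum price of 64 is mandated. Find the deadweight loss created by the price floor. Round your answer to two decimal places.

39.06

Free-market equilibrium: 82 - 3Q = 9 + 5Q gives Q* = 9.125, P* = 54.625.
At the floor price 64, quantity demanded is (82 - 64)/3 = 6; demand is the short side, so Q = 6 trades at P = 64.
At Q = 6 the demand price is 64 and the supply price is 39. Deadweight loss is the triangle between the curves from 6 to 9.125: (1/2)(64 - 39)(9.125 - 6) = 39.0625.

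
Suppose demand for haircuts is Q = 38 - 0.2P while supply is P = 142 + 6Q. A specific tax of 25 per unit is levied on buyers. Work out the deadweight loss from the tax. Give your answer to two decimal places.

Rewriting demand in inverse form: P = 190 - 5Q.
Without the tax, 190 - 5Q = 142 + 6Q so Q* = 4.3636 and P* = 168.1818.
With the tax, buyers' net willingness to pay falls by 25: (190 - 25) - 5Q = 142 + 6Q, so Q_t = 2.0909. Buyers pay P_b = 179.5455; sellers receive P_s = P_b - 25 = 154.5455.
Deadweight loss is the triangle between the curves from Q_t to Q*: (1/2)(4.3636 - 2.0909)(25) = 28.4091.

28.41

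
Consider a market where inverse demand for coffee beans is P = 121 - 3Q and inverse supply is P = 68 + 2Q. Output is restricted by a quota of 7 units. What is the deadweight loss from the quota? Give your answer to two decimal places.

Unrestricted equilibrium: Q* = (121 - 68)/(3 + 2) = 10.6.
At Q = 7 the demand price is 121 - 3(7) = 100 and the supply price is 68 + 2(7) = 82.
Deadweight loss is the triangle between the curves from 7 to 10.6: (1/2)(100 - 82)(10.6 - 7) = 32.4.

32.40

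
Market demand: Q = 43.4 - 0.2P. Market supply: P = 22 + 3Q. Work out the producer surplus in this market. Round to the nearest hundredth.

Rewriting demand in inverse form: P = 217 - 5Q.
Setting demand equal to supply, 195 = 8Q, so Q* = 24.375 and P* = 95.125.
Producer surplus is the triangle above supply below P*: (1/2)(24.375)(95.125 - 22) = (1/2)(24.375)(73.125) = 891.2109.

891.21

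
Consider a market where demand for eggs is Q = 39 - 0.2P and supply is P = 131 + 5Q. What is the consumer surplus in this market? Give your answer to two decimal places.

102.40

Rewriting demand in inverse form: P = 195 - 5Q.
Setting demand equal to supply, 64 = 10Q, so Q* = 6.4 and P* = 163.
Consumer surplus is the triangle under demand above P*: (1/2)(6.4)(195 - 163) = (1/2)(6.4)(32) = 102.4.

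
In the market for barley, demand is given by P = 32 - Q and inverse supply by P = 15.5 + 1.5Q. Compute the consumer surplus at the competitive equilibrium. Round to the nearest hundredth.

21.78

Setting demand equal to supply, 16.5 = 2.5Q, so Q* = 6.6 and P* = 25.4.
Consumer surplus is the triangle under demand above P*: (1/2)(6.6)(32 - 25.4) = (1/2)(6.6)(6.6) = 21.78.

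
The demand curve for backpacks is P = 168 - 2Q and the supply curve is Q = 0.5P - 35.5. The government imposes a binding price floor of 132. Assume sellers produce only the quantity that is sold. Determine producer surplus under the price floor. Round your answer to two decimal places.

Rewriting supply in inverse form: P = 71 + 2Q.
Without the control, 168 - 2Q = 71 + 2Q so Q* = 24.25 and P* = 119.5.
At P = 132, buyers demand (168 - 132)/2 = 18 while sellers would supply more, so the quantity traded is 18 at price 132.
The supply price at Q = 18 is 107. PS is the trapezoid between 132 and supply over [0, 18]: (1/2)[(132 - 71) + (132 - 107)](18) = 774.

774.00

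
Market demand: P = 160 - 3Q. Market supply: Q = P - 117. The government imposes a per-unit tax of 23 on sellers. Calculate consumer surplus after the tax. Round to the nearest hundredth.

37.50

Rewriting supply in inverse form: P = 117 + Q.
Pre-tax equilibrium: 160 - 3Q = 117 + Q gives Q* = 10.75, P* = 127.75.
With the tax, sellers need 23 more per unit: 160 - 3Q = 117 + Q + 23, so Q_t = 5. Buyers pay P_b = 145; sellers receive P_s = P_b - 23 = 122.
Consumer surplus is the triangle under demand above P_b: (1/2)(5)(160 - 145) = 37.5.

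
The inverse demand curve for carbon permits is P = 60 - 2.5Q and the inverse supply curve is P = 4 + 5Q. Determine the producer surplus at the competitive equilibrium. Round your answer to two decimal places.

Set 60 - 2.5Q = 4 + 5Q, which gives 56 = 7.5Q, so Q* = 7.4667 and P* = 60 - 2.5(7.4667) = 41.3333.
PS is the area between P* and the supply curve from 0 to Q*: (1/2)(7.4667)(37.3333) = 139.3778.

139.38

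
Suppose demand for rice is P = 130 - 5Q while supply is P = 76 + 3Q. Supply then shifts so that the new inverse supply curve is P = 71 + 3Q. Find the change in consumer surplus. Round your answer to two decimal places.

22.07

Initial equilibrium: Q_0 = 6.75, P_0 = 96.25; CS_0 = (1/2)(6.75)(33.75) = 113.9062, PS_0 = (1/2)(6.75)(20.25) = 68.3438.
New equilibrium: 130 - 5Q = 71 + 3Q gives Q_1 = 7.375, P_1 = 93.125; CS_1 = 135.9766, PS_1 = 81.5859.
Change in consumer surplus = 135.9766 - 113.9062 = 22.0703.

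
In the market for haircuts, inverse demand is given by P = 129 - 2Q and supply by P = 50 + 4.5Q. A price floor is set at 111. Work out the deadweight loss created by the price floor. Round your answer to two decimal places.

32.33

Free-market equilibrium: 129 - 2Q = 50 + 4.5Q gives Q* = 12.1538, P* = 104.6923.
At P = 111, buyers demand (129 - 111)/2 = 9 while sellers would supply more, so the quantity traded is 9 at price 111.
The lost-trades triangle has base Q* - 9 = 3.1538 and height equal to the gap between the curves at Q = 9, which is 111 - 90.5 = 20.5. DWL = (1/2)(3.1538)(20.5) = 32.3269.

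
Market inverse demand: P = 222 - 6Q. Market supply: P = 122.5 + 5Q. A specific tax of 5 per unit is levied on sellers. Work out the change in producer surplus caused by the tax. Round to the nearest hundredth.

Pre-tax equilibrium: 222 - 6Q = 122.5 + 5Q gives Q* = 9.0455, P* = 167.7273.
A tax on sellers shifts supply up by 5: 222 - 6Q = 122.5 + 5Q + 5, so Q_t = 8.5909. Buyers pay P_b = 170.4545; sellers receive P_s = P_b - 5 = 165.4545.
Producers lose the trapezoid between P_s and P* out to Q_t plus the triangle from Q_t to Q*: change in PS = 184.5093 - 204.5506 = -20.0413.

-20.04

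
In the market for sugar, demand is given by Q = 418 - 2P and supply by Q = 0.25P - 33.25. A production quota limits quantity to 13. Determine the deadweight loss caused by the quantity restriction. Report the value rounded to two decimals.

Rewriting demand in inverse form: P = 209 - 0.5Q.
Rewriting supply in inverse form: P = 133 + 4Q.
Unrestricted equilibrium: Q* = (209 - 133)/(0.5 + 4) = 16.8889.
At Q = 13 the demand price is 209 - 0.5(13) = 202.5 and the supply price is 133 + 4(13) = 185.
DWL = (1/2)(gap between curves at 13) x (Q* - 13) = (1/2)(17.5)(3.8889) = 34.0278.

34.03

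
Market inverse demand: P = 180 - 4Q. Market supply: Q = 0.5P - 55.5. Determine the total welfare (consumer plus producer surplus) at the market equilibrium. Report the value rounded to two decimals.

Rewriting supply in inverse form: P = 111 + 2Q.
Setting demand equal to supply, 69 = 6Q, so Q* = 11.5 and P* = 134.
CS = (1/2)(11.5)(46) = 264.5 and PS = (1/2)(11.5)(23) = 132.25, so total surplus = 396.75.

396.75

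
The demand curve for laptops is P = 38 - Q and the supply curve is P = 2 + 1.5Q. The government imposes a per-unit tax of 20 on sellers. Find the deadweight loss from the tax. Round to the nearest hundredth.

80.00

Pre-tax equilibrium: 38 - Q = 2 + 1.5Q gives Q* = 14.4, P* = 23.6.
With the tax, sellers need 20 more per unit: 38 - Q = 2 + 1.5Q + 20, so Q_t = 6.4. Buyers pay P_b = 31.6; sellers receive P_s = P_b - 20 = 11.6.
The welfare triangle lost has base Q* - Q_t = 8 and height t = 20, so DWL = (1/2)(8)(20) = 80.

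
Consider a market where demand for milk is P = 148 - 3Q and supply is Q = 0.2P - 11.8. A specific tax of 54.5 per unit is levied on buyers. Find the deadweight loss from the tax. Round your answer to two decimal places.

185.64

Rewriting supply in inverse form: P = 59 + 5Q.
Pre-tax equilibrium: 148 - 3Q = 59 + 5Q gives Q* = 11.125, P* = 114.625.
With the tax, buyers' net willingness to pay falls by 54.5: (148 - 54.5) - 3Q = 59 + 5Q, so Q_t = 4.3125. Buyers pay P_b = 135.0625; sellers receive P_s = P_b - 54.5 = 80.5625.
The welfare triangle lost has base Q* - Q_t = 6.8125 and height t = 54.5, so DWL = (1/2)(6.8125)(54.5) = 185.6406.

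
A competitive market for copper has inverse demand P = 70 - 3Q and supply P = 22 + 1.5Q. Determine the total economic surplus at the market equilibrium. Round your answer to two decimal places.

256.00

Setting demand equal to supply, 48 = 4.5Q, so Q* = 10.6667 and P* = 38.
CS = (1/2)(10.6667)(32) = 170.6667 and PS = (1/2)(10.6667)(16) = 85.3333, so total surplus = 256.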